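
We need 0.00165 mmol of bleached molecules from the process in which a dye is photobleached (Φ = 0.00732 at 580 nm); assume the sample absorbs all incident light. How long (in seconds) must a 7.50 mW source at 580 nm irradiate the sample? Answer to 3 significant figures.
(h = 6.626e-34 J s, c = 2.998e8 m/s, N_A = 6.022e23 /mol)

Product: 0.00165 mmol = 1.65e-6 mol.
Photons that must be absorbed: 1.65e-6 / 0.00732 = 2.254e-4 mol.
Photon energy: hc/λ = 3.425e-19 J; per mole, 2.063e5 J mol⁻¹.
Energy required: 2.254e-4 × 2.063e5 = 46.50 J.
Time: 46.50 J / 0.0075 W = 6200 s.

t ≈ 6200 s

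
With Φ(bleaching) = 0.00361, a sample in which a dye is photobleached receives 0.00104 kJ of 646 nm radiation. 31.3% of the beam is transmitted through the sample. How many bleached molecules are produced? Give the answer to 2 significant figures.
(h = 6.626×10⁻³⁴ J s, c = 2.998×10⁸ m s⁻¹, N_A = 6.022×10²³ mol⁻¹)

8.4×10¹⁵ bleached molecules

Photon energy at 646 nm: hc/λ = (6.626×10⁻³⁴)(2.998×10⁸)/(646×10⁻⁹) = 3.075×10⁻¹⁹ J.
Incident energy: 0.00104 kJ = 1.04 J.
Photons incident: 1.04 / 3.075×10⁻¹⁹ = 3.382×10¹⁸, i.e. 3.382×10¹⁸/6.022×10²³ = 5.616×10⁻⁶ mol.
Fraction absorbed: 1 − 31.3/100 = 0.6870.
Photons absorbed: 0.6870 × 5.616×10⁻⁶ = 3.858×10⁻⁶ mol.
Product: Φ × n_abs = 0.00361 × 3.858×10⁻⁶ = 1.393×10⁻⁸ mol.
As a count: 1.393×10⁻⁸ × 6.022×10²³ = 8.4×10¹⁵.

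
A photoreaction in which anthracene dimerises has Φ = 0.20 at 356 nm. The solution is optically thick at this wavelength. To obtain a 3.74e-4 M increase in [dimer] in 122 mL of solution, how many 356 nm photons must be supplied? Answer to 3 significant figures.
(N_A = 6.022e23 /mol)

1.37e20 photons

Product: (3.74e-4 M)(0.122 L) = 4.563e-5 mol.
Photons that must be absorbed: 4.563e-5 / 0.20 = 2.282e-4 mol.
Photon count: 2.282e-4 × 6.022e23 = 1.37e20.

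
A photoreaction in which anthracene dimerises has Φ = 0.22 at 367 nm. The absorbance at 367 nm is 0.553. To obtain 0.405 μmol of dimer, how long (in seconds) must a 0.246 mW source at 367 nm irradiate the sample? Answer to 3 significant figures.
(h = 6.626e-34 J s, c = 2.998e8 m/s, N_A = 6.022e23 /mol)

Product: 0.405 μmol = 4.05e-7 mol.
Photons that must be absorbed: 4.05e-7 / 0.22 = 1.841e-6 mol.
Fraction absorbed: 1 − 10^(−0.553) = 0.7201.
Incident photons needed: 1.841e-6 / 0.7201 = 2.557e-6 mol.
Photon energy: hc/λ = 5.413e-19 J; per mole, 3.260e5 J mol⁻¹.
Energy required: 2.557e-6 × 3.260e5 = 0.8336 J.
Time: 0.8336 J / 0.000246 W = 3390 s.

t ≈ 3390 s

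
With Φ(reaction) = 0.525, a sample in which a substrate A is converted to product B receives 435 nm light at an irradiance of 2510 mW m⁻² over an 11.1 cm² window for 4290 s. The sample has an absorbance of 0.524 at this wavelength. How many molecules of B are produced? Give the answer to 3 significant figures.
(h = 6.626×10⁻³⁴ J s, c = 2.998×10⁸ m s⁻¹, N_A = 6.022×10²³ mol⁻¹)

Photon energy at 435 nm: hc/λ = (6.626×10⁻³⁴)(2.998×10⁸)/(435×10⁻⁹) = 4.567×10⁻¹⁹ J.
Energy delivered: (2510 mW m⁻²)(11.1×10⁻⁴ m²)(4290 s) = 11.95 J.
Photons incident: 11.95 / 4.567×10⁻¹⁹ = 2.617×10¹⁹, i.e. 2.617×10¹⁹/6.022×10²³ = 4.346×10⁻⁵ mol.
Fraction absorbed: 1 − 10^(−0.524) = 0.7008.
Photons absorbed: 0.7008 × 4.346×10⁻⁵ = 3.046×10⁻⁵ mol.
Product: Φ × n_abs = 0.525 × 3.046×10⁻⁵ = 1.599×10⁻⁵ mol.
As a count: 1.599×10⁻⁵ × 6.022×10²³ = 9.63×10¹⁸.

9.63×10¹⁸ molecules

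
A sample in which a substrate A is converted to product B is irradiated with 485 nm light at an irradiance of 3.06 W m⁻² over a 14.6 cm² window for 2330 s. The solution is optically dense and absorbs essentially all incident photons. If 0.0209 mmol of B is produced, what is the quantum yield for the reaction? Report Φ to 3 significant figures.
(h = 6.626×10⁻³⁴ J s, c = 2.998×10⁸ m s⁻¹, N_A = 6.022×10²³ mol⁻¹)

Φ = 0.495

Product: 0.0209 mmol = 2.09×10⁻⁵ mol.
Photon energy at 485 nm: hc/λ = (6.626×10⁻³⁴)(2.998×10⁸)/(485×10⁻⁹) = 4.096×10⁻¹⁹ J.
Energy delivered: (3.06 W m⁻²)(14.6×10⁻⁴ m²)(2330 s) = 10.41 J.
Photons incident: 10.41 / 4.096×10⁻¹⁹ = 2.542×10¹⁹, i.e. 2.542×10¹⁹/6.022×10²³ = 4.221×10⁻⁵ mol.
Φ = 2.09×10⁻⁵ mol / 4.221×10⁻⁵ mol photons = 0.495.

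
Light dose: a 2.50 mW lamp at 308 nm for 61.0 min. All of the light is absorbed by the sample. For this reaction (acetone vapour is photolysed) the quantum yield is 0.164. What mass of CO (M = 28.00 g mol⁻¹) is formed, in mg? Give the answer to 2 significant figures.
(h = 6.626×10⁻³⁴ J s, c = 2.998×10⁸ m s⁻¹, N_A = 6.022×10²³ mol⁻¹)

0.11 mg

Photon energy at 308 nm: hc/λ = (6.626×10⁻³⁴)(2.998×10⁸)/(308×10⁻⁹) = 6.450×10⁻¹⁹ J.
Energy delivered: (2.50 mW)(3660 s) = 9.150 J.
Photons incident: 9.150 / 6.450×10⁻¹⁹ = 1.419×10¹⁹, i.e. 1.419×10¹⁹/6.022×10²³ = 2.356×10⁻⁵ mol.
Product: Φ × n_abs = 0.164 × 2.356×10⁻⁵ = 3.864×10⁻⁶ mol.
Mass: 3.864×10⁻⁶ × 28.00 = 1.082×10⁻⁴ g = 0.11 mg.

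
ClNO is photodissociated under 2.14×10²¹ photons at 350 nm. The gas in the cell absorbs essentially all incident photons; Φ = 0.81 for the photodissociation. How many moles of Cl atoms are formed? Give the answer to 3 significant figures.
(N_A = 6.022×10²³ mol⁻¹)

Moles of photons: 2.14×10²¹ / 6.022×10²³ = 0.003554 mol.
Product: Φ × n_abs = 0.81 × 0.003554 = 0.002879 mol.

0.00288 mol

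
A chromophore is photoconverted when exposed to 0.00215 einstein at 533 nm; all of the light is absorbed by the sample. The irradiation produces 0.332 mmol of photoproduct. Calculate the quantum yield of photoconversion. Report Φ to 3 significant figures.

Φ = 0.154

Product: 0.332 mmol = 3.32×10⁻⁴ mol.
Φ = 3.32×10⁻⁴ mol / 0.00215 mol photons = 0.154.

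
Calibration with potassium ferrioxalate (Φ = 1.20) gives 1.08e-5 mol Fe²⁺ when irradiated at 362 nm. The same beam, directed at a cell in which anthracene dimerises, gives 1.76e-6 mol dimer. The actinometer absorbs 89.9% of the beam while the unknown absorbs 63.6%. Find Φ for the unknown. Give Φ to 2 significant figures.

Photons absorbed by the actinometer: 1.08e-5 / 1.20 = 9.000e-6 mol.
Incident flux: 9.000e-6 / 0.899 = 1.001e-5 einstein.
Absorbed by unknown: 0.636 × 1.001e-5 = 6.366e-6 mol.
Φ(unknown) = 1.76e-6 / 6.366e-6 = 0.28.

Φ = 0.28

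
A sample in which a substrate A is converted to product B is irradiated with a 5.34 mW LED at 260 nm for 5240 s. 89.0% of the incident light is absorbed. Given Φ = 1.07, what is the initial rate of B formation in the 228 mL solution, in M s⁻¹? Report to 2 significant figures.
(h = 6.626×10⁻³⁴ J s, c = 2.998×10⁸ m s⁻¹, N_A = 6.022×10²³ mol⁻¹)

Photon energy at 260 nm: hc/λ = (6.626×10⁻³⁴)(2.998×10⁸)/(260×10⁻⁹) = 7.640×10⁻¹⁹ J.
Energy delivered: (5.34 mW)(5240 s) = 27.98 J.
Photons incident: 27.98 / 7.640×10⁻¹⁹ = 3.662×10¹⁹, i.e. 3.662×10¹⁹/6.022×10²³ = 6.081×10⁻⁵ mol.
Photons absorbed: 0.890 × 6.081×10⁻⁵ = 5.412×10⁻⁵ mol.
Product formed: 1.07 × 5.412×10⁻⁵ = 5.791×10⁻⁵ mol.
Rate: 5.791×10⁻⁵ mol / (5240 s × 0.228 L) = 4.8×10⁻⁸ M s⁻¹.

4.8×10⁻⁸ M s⁻¹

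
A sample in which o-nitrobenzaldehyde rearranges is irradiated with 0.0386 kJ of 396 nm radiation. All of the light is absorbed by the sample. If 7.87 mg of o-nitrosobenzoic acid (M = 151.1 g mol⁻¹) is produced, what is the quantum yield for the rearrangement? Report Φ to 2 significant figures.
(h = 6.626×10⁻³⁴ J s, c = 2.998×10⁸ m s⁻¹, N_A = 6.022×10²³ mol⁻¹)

Product: 7.87 mg / 151.1 g mol⁻¹ = 5.208×10⁻⁵ mol.
Photon energy at 396 nm: hc/λ = (6.626×10⁻³⁴)(2.998×10⁸)/(396×10⁻⁹) = 5.016×10⁻¹⁹ J.
Incident energy: 0.0386 kJ = 38.6 J.
Photons incident: 38.6 / 5.016×10⁻¹⁹ = 7.695×10¹⁹, i.e. 7.695×10¹⁹/6.022×10²³ = 1.278×10⁻⁴ mol.
Φ = 5.208×10⁻⁵ mol / 1.278×10⁻⁴ mol photons = 0.41.

Φ = 0.41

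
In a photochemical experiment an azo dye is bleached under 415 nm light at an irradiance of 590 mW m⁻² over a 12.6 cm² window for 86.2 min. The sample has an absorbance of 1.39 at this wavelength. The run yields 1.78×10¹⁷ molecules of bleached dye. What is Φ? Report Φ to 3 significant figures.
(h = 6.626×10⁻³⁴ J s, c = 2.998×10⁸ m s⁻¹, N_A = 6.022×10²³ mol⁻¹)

Φ = 0.0231

Product: 1.78×10¹⁷ / 6.022×10²³ = 2.956×10⁻⁷ mol.
Photon energy at 415 nm: hc/λ = (6.626×10⁻³⁴)(2.998×10⁸)/(415×10⁻⁹) = 4.787×10⁻¹⁹ J.
Energy delivered: (590 mW m⁻²)(12.6×10⁻⁴ m²)(5172 s) = 3.845 J.
Photons incident: 3.845 / 4.787×10⁻¹⁹ = 8.032×10¹⁸, i.e. 8.032×10¹⁸/6.022×10²³ = 1.334×10⁻⁵ mol.
Fraction absorbed: 1 − 10^(−1.39) = 0.9593.
Photons absorbed: 0.9593 × 1.334×10⁻⁵ = 1.280×10⁻⁵ mol.
Φ = 2.956×10⁻⁷ mol / 1.280×10⁻⁵ mol photons = 0.0231.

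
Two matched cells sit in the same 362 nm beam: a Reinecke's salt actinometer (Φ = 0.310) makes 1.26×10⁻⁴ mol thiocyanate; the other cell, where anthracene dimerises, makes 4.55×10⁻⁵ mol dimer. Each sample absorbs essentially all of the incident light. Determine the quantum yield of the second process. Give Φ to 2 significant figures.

Φ = 0.11

Photons absorbed by the actinometer: 1.26×10⁻⁴ / 0.310 = 4.065×10⁻⁴ mol.
Φ(unknown) = 4.55×10⁻⁵ / 4.065×10⁻⁴ = 0.11.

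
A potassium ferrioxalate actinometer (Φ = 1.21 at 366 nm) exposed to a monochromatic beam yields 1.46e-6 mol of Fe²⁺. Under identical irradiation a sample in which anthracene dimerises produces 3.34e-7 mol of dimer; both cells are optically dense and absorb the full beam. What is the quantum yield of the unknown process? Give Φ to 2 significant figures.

Φ = 0.28

Photons absorbed by the actinometer: 1.46e-6 / 1.21 = 1.207e-6 mol.
Φ(unknown) = 3.34e-7 / 1.207e-6 = 0.28.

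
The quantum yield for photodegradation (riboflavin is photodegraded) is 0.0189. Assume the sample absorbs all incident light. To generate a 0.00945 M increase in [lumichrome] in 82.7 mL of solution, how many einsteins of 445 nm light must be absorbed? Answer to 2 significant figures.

Product: (0.00945 M)(0.0827 L) = 7.815×10⁻⁴ mol.
Photons that must be absorbed: 7.815×10⁻⁴ / 0.0189 = 0.04135 mol.

0.041 einstein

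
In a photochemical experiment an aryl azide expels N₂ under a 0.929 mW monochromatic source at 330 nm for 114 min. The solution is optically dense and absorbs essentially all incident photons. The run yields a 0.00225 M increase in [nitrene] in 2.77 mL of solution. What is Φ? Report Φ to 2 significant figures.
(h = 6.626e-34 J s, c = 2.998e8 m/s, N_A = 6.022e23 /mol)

Product: (0.00225 M)(0.00277 L) = 6.232e-6 mol.
Photon energy at 330 nm: hc/λ = (6.626e-34)(2.998e8)/(330e-9) = 6.020e-19 J.
Energy delivered: (0.929 mW)(6840 s) = 6.354 J.
Photons incident: 6.354 / 6.020e-19 = 1.055e19, i.e. 1.055e19/6.022e23 = 1.752e-5 mol.
Φ = 6.232e-6 mol / 1.752e-5 mol photons = 0.36.

Φ = 0.36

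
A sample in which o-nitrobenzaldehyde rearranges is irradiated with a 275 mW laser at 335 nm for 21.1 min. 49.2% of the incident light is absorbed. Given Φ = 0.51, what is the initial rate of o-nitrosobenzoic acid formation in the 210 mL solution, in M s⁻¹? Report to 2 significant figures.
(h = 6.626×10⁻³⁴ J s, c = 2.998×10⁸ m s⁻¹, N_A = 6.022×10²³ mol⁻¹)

9.2×10⁻⁷ M s⁻¹

Photon energy at 335 nm: hc/λ = (6.626×10⁻³⁴)(2.998×10⁸)/(335×10⁻⁹) = 5.930×10⁻¹⁹ J.
Energy delivered: (275 mW)(1266 s) = 348.2 J.
Photons incident: 348.2 / 5.930×10⁻¹⁹ = 5.872×10²⁰, i.e. 5.872×10²⁰/6.022×10²³ = 9.751×10⁻⁴ mol.
Photons absorbed: 0.492 × 9.751×10⁻⁴ = 4.797×10⁻⁴ mol.
Product formed: 0.51 × 4.797×10⁻⁴ = 2.446×10⁻⁴ mol.
Rate: 2.446×10⁻⁴ mol / (1266 s × 0.21 L) = 9.2×10⁻⁷ M s⁻¹.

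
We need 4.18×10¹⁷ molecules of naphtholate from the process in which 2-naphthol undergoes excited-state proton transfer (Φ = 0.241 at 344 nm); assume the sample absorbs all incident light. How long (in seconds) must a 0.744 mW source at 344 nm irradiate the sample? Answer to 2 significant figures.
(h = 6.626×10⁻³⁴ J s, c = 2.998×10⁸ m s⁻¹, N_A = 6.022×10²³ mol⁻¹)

t ≈ 1300 s

Product: 4.18×10¹⁷ / 6.022×10²³ = 6.941×10⁻⁷ mol.
Photons that must be absorbed: 6.941×10⁻⁷ / 0.241 = 2.880×10⁻⁶ mol.
Photon energy: hc/λ = 5.775×10⁻¹⁹ J; per mole, 3.478×10⁵ J mol⁻¹.
Energy required: 2.880×10⁻⁶ × 3.478×10⁵ = 1.002 J.
Time: 1.002 J / 0.000744 W = 1300 s.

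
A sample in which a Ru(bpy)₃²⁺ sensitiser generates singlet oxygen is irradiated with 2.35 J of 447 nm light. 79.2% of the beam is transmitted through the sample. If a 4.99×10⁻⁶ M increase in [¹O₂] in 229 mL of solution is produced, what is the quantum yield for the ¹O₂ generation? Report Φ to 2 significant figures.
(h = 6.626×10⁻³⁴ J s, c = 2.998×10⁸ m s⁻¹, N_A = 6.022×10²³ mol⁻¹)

Φ = 0.63

Product: (4.99×10⁻⁶ M)(0.229 L) = 1.143×10⁻⁶ mol.
Photon energy at 447 nm: hc/λ = (6.626×10⁻³⁴)(2.998×10⁸)/(447×10⁻⁹) = 4.444×10⁻¹⁹ J.
Photons incident: 2.35 / 4.444×10⁻¹⁹ = 5.288×10¹⁸, i.e. 5.288×10¹⁸/6.022×10²³ = 8.781×10⁻⁶ mol.
Fraction absorbed: 1 − 79.2/100 = 0.2080.
Photons absorbed: 0.2080 × 8.781×10⁻⁶ = 1.826×10⁻⁶ mol.
Φ = 1.143×10⁻⁶ mol / 1.826×10⁻⁶ mol photons = 0.63.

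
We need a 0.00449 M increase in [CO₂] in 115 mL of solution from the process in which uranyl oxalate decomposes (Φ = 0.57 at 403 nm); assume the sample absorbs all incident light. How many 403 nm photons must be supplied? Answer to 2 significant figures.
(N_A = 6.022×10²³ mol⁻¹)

Product: (0.00449 M)(0.115 L) = 5.164×10⁻⁴ mol.
Photons that must be absorbed: 5.164×10⁻⁴ / 0.57 = 9.060×10⁻⁴ mol.
Photon count: 9.060×10⁻⁴ × 6.022×10²³ = 5.5×10²⁰.

5.5×10²⁰ photons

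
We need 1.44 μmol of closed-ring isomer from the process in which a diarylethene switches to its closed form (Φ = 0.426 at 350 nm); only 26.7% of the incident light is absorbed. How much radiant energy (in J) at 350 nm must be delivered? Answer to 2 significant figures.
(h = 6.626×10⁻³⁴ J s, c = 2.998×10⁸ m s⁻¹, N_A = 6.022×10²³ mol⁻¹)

4.3 J

Product: 1.44 μmol = 1.44×10⁻⁶ mol.
Photons that must be absorbed: 1.44×10⁻⁶ / 0.426 = 3.380×10⁻⁶ mol.
Incident photons needed: 3.380×10⁻⁶ / 0.267 = 1.266×10⁻⁵ mol.
Photon energy: hc/λ = 5.676×10⁻¹⁹ J; per mole, 3.418×10⁵ J mol⁻¹.
Energy required: 1.266×10⁻⁵ × 3.418×10⁵ = 4.3 J.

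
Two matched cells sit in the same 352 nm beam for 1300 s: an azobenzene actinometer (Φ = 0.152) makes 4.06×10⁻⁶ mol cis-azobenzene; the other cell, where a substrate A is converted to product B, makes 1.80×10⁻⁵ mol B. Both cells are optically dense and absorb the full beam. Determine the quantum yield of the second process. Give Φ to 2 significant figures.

Φ = 0.67

Photons absorbed by the actinometer: 4.06×10⁻⁶ / 0.152 = 2.671×10⁻⁵ mol.
Φ(unknown) = 1.80×10⁻⁵ / 2.671×10⁻⁵ = 0.67.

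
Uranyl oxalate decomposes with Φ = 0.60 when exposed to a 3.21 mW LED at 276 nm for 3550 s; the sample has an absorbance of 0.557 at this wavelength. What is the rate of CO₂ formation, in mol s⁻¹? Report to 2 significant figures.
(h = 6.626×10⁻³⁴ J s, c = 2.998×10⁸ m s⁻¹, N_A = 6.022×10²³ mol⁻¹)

Photon energy at 276 nm: hc/λ = (6.626×10⁻³⁴)(2.998×10⁸)/(276×10⁻⁹) = 7.197×10⁻¹⁹ J.
Energy delivered: (3.21 mW)(3550 s) = 11.40 J.
Photons incident: 11.40 / 7.197×10⁻¹⁹ = 1.584×10¹⁹, i.e. 1.584×10¹⁹/6.022×10²³ = 2.630×10⁻⁵ mol.
Fraction absorbed: 1 − 10^(−0.557) = 0.7227.
Photons absorbed: 0.7227 × 2.630×10⁻⁵ = 1.901×10⁻⁵ mol.
Product formed: 0.60 × 1.901×10⁻⁵ = 1.141×10⁻⁵ mol.
Rate: 1.141×10⁻⁵ / 3550 s = 3.2×10⁻⁹ mol s⁻¹.

3.2×10⁻⁹ mol s⁻¹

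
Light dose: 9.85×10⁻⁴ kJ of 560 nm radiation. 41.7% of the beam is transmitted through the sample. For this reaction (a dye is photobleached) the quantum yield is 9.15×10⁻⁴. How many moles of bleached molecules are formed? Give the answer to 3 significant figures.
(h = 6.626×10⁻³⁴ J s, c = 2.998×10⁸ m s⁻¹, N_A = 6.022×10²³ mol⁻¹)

Photon energy at 560 nm: hc/λ = (6.626×10⁻³⁴)(2.998×10⁸)/(560×10⁻⁹) = 3.547×10⁻¹⁹ J.
Incident energy: 9.85×10⁻⁴ kJ = 0.985 J.
Photons incident: 0.985 / 3.547×10⁻¹⁹ = 2.777×10¹⁸, i.e. 2.777×10¹⁸/6.022×10²³ = 4.611×10⁻⁶ mol.
Fraction absorbed: 1 − 41.7/100 = 0.5830.
Photons absorbed: 0.5830 × 4.611×10⁻⁶ = 2.688×10⁻⁶ mol.
Product: Φ × n_abs = 9.15×10⁻⁴ × 2.688×10⁻⁶ = 2.460×10⁻⁹ mol.

2.46×10⁻⁹ mol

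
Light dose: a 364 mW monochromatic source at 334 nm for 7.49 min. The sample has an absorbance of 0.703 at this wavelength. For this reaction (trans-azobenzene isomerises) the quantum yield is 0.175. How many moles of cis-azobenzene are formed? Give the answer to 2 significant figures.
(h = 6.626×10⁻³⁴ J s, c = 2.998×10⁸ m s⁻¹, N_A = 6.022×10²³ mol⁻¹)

6.4×10⁻⁵ mol

Photon energy at 334 nm: hc/λ = (6.626×10⁻³⁴)(2.998×10⁸)/(334×10⁻⁹) = 5.948×10⁻¹⁹ J.
Energy delivered: (364 mW)(449.4 s) = 163.6 J.
Photons incident: 163.6 / 5.948×10⁻¹⁹ = 2.751×10²⁰, i.e. 2.751×10²⁰/6.022×10²³ = 4.568×10⁻⁴ mol.
Fraction absorbed: 1 − 10^(−0.703) = 0.8018.
Photons absorbed: 0.8018 × 4.568×10⁻⁴ = 3.663×10⁻⁴ mol.
Product: Φ × n_abs = 0.175 × 3.663×10⁻⁴ = 6.410×10⁻⁵ mol.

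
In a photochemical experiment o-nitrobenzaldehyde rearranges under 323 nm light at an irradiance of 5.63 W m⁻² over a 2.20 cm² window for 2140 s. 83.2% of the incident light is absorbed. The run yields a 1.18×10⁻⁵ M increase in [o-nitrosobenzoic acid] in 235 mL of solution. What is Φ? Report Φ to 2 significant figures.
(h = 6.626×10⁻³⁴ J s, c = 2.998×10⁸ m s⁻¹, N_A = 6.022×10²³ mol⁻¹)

Product: (1.18×10⁻⁵ M)(0.235 L) = 2.773×10⁻⁶ mol.
Photon energy at 323 nm: hc/λ = (6.626×10⁻³⁴)(2.998×10⁸)/(323×10⁻⁹) = 6.150×10⁻¹⁹ J.
Energy delivered: (5.63 W m⁻²)(2.20×10⁻⁴ m²)(2140 s) = 2.651 J.
Photons incident: 2.651 / 6.150×10⁻¹⁹ = 4.311×10¹⁸, i.e. 4.311×10¹⁸/6.022×10²³ = 7.159×10⁻⁶ mol.
Photons absorbed: 0.832 × 7.159×10⁻⁶ = 5.956×10⁻⁶ mol.
Φ = 2.773×10⁻⁶ mol / 5.956×10⁻⁶ mol photons = 0.47.

Φ = 0.47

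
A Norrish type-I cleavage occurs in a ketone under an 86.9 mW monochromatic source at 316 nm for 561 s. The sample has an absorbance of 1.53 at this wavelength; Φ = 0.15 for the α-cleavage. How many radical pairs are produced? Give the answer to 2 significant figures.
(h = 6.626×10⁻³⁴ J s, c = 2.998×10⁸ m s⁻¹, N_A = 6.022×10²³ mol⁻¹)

Photon energy at 316 nm: hc/λ = (6.626×10⁻³⁴)(2.998×10⁸)/(316×10⁻⁹) = 6.286×10⁻¹⁹ J.
Energy delivered: (86.9 mW)(561 s) = 48.75 J.
Photons incident: 48.75 / 6.286×10⁻¹⁹ = 7.755×10¹⁹, i.e. 7.755×10¹⁹/6.022×10²³ = 1.288×10⁻⁴ mol.
Fraction absorbed: 1 − 10^(−1.53) = 0.9705.
Photons absorbed: 0.9705 × 1.288×10⁻⁴ = 1.250×10⁻⁴ mol.
Product: Φ × n_abs = 0.15 × 1.250×10⁻⁴ = 1.875×10⁻⁵ mol.
As a count: 1.875×10⁻⁵ × 6.022×10²³ = 1.1×10¹⁹.

1.1×10¹⁹ radical pairs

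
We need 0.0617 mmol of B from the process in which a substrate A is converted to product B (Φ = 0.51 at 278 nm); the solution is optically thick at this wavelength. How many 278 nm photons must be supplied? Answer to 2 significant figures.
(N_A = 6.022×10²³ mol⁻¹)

7.3×10¹⁹ photons

Product: 0.0617 mmol = 6.17×10⁻⁵ mol.
Photons that must be absorbed: 6.17×10⁻⁵ / 0.51 = 1.210×10⁻⁴ mol.
Photon count: 1.210×10⁻⁴ × 6.022×10²³ = 7.3×10¹⁹.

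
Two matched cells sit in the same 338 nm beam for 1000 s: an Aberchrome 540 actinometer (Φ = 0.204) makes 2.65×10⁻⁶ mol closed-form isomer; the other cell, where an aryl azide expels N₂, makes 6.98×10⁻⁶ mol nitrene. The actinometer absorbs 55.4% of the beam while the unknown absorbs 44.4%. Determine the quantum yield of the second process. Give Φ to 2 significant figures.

Φ = 0.67

Photons absorbed by the actinometer: 2.65×10⁻⁶ / 0.204 = 1.299×10⁻⁵ mol.
Incident flux: 1.299×10⁻⁵ / 0.554 = 2.345×10⁻⁵ einstein.
Absorbed by unknown: 0.444 × 2.345×10⁻⁵ = 1.041×10⁻⁵ mol.
Φ(unknown) = 6.98×10⁻⁶ / 1.041×10⁻⁵ = 0.67.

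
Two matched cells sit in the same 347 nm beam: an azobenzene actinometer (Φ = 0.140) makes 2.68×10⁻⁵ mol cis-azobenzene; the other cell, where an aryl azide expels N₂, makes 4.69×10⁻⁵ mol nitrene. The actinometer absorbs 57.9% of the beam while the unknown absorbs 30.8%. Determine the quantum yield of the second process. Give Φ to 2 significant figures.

Φ = 0.46

Photons absorbed by the actinometer: 2.68×10⁻⁵ / 0.140 = 1.914×10⁻⁴ mol.
Incident flux: 1.914×10⁻⁴ / 0.579 = 3.306×10⁻⁴ einstein.
Absorbed by unknown: 0.308 × 3.306×10⁻⁴ = 1.018×10⁻⁴ mol.
Φ(unknown) = 4.69×10⁻⁵ / 1.018×10⁻⁴ = 0.46.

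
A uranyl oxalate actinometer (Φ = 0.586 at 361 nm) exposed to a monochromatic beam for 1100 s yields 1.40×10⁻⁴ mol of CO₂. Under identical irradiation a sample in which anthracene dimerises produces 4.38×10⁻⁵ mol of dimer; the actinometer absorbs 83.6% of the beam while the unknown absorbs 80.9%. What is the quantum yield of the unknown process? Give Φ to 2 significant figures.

Φ = 0.19

Photons absorbed by the actinometer: 1.40×10⁻⁴ / 0.586 = 2.389×10⁻⁴ mol.
Incident flux: 2.389×10⁻⁴ / 0.836 = 2.858×10⁻⁴ einstein.
Absorbed by unknown: 0.809 × 2.858×10⁻⁴ = 2.312×10⁻⁴ mol.
Φ(unknown) = 4.38×10⁻⁵ / 2.312×10⁻⁴ = 0.19.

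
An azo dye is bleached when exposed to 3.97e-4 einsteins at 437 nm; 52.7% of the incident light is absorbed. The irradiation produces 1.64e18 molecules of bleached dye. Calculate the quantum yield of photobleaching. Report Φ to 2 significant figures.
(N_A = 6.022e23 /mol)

Φ = 0.013

Product: 1.64e18 / 6.022e23 = 2.723e-6 mol.
Photons absorbed: 0.527 × 3.97e-4 = 2.092e-4 mol.
Φ = 2.723e-6 mol / 2.092e-4 mol photons = 0.013.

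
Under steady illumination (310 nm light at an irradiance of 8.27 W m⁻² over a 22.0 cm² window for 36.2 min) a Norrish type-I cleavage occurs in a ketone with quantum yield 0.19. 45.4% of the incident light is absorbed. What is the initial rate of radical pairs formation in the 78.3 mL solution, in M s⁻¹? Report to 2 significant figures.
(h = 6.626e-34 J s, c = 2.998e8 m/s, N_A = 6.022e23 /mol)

5.2e-8 M s⁻¹

Photon energy at 310 nm: hc/λ = (6.626e-34)(2.998e8)/(310e-9) = 6.408e-19 J.
Energy delivered: (8.27 W m⁻²)(22.0e-4 m²)(2172 s) = 39.52 J.
Photons incident: 39.52 / 6.408e-19 = 6.167e19, i.e. 6.167e19/6.022e23 = 1.024e-4 mol.
Photons absorbed: 0.454 × 1.024e-4 = 4.649e-5 mol.
Product formed: 0.19 × 4.649e-5 = 8.833e-6 mol.
Rate: 8.833e-6 mol / (2172 s × 0.0783 L) = 5.2e-8 M s⁻¹.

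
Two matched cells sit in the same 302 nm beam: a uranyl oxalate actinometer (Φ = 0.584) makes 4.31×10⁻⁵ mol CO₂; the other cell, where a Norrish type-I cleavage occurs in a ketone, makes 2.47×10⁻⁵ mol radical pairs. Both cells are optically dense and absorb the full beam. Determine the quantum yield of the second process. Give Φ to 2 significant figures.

Φ = 0.33

Photons absorbed by the actinometer: 4.31×10⁻⁵ / 0.584 = 7.380×10⁻⁵ mol.
Φ(unknown) = 2.47×10⁻⁵ / 7.380×10⁻⁵ = 0.33.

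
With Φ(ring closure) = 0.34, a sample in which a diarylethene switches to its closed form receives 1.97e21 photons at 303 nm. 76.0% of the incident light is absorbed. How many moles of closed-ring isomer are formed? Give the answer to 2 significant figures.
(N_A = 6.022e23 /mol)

Moles of photons: 1.97e21 / 6.022e23 = 0.003271 mol.
Photons absorbed: 0.760 × 0.003271 = 0.002486 mol.
Product: Φ × n_abs = 0.34 × 0.002486 = 8.452e-4 mol.

8.5e-4 mol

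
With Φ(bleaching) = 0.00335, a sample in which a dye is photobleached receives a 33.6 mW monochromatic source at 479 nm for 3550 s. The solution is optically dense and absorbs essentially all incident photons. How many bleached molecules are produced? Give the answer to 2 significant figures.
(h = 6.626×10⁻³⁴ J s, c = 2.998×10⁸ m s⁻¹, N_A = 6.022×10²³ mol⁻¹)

Photon energy at 479 nm: hc/λ = (6.626×10⁻³⁴)(2.998×10⁸)/(479×10⁻⁹) = 4.147×10⁻¹⁹ J.
Energy delivered: (33.6 mW)(3550 s) = 119.3 J.
Photons incident: 119.3 / 4.147×10⁻¹⁹ = 2.877×10²⁰, i.e. 2.877×10²⁰/6.022×10²³ = 4.777×10⁻⁴ mol.
Product: Φ × n_abs = 0.00335 × 4.777×10⁻⁴ = 1.600×10⁻⁶ mol.
As a count: 1.600×10⁻⁶ × 6.022×10²³ = 9.6×10¹⁷.

9.6×10¹⁷ bleached molecules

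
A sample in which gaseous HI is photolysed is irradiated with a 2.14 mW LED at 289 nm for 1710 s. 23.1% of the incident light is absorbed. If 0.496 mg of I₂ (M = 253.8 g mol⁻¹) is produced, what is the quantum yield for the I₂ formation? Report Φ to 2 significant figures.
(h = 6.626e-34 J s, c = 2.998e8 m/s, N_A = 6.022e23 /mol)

Φ = 0.96

Product: 0.496 mg / 253.8 g mol⁻¹ = 1.954e-6 mol.
Photon energy at 289 nm: hc/λ = (6.626e-34)(2.998e8)/(289e-9) = 6.874e-19 J.
Energy delivered: (2.14 mW)(1710 s) = 3.659 J.
Photons incident: 3.659 / 6.874e-19 = 5.323e18, i.e. 5.323e18/6.022e23 = 8.839e-6 mol.
Photons absorbed: 0.231 × 8.839e-6 = 2.042e-6 mol.
Φ = 1.954e-6 mol / 2.042e-6 mol photons = 0.96.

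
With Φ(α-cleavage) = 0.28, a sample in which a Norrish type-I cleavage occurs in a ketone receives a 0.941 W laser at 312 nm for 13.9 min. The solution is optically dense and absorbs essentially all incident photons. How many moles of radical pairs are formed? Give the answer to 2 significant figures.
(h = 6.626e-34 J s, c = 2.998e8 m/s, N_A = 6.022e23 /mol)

5.7e-4 mol

Photon energy at 312 nm: hc/λ = (6.626e-34)(2.998e8)/(312e-9) = 6.367e-19 J.
Energy delivered: (0.941 W)(834 s) = 784.8 J.
Photons incident: 784.8 / 6.367e-19 = 1.233e21, i.e. 1.233e21/6.022e23 = 0.002047 mol.
Product: Φ × n_abs = 0.28 × 0.002047 = 5.732e-4 mol.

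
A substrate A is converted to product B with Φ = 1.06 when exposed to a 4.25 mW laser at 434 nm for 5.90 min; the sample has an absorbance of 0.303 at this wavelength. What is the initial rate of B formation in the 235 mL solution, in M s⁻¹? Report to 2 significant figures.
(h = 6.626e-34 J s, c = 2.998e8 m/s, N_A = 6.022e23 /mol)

3.5e-8 M s⁻¹

Photon energy at 434 nm: hc/λ = (6.626e-34)(2.998e8)/(434e-9) = 4.577e-19 J.
Energy delivered: (4.25 mW)(354 s) = 1.505 J.
Photons incident: 1.505 / 4.577e-19 = 3.288e18, i.e. 3.288e18/6.022e23 = 5.460e-6 mol.
Fraction absorbed: 1 − 10^(−0.303) = 0.5023.
Photons absorbed: 0.5023 × 5.460e-6 = 2.743e-6 mol.
Product formed: 1.06 × 2.743e-6 = 2.908e-6 mol.
Rate: 2.908e-6 mol / (354 s × 0.235 L) = 3.5e-8 M s⁻¹.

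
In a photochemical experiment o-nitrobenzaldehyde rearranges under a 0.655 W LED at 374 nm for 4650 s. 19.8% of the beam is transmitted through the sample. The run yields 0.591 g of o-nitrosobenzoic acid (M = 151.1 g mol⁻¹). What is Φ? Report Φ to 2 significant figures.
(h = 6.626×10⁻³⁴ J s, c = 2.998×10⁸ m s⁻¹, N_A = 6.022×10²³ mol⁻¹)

Φ = 0.51

Product: 0.591 g / 151.1 g mol⁻¹ = 0.003911 mol.
Photon energy at 374 nm: hc/λ = (6.626×10⁻³⁴)(2.998×10⁸)/(374×10⁻⁹) = 5.311×10⁻¹⁹ J.
Energy delivered: (0.655 W)(4650 s) = 3046 J.
Photons incident: 3046 / 5.311×10⁻¹⁹ = 5.735×10²¹, i.e. 5.735×10²¹/6.022×10²³ = 0.009523 mol.
Fraction absorbed: 1 − 19.8/100 = 0.8020.
Photons absorbed: 0.8020 × 0.009523 = 0.007637 mol.
Φ = 0.003911 mol / 0.007637 mol photons = 0.51.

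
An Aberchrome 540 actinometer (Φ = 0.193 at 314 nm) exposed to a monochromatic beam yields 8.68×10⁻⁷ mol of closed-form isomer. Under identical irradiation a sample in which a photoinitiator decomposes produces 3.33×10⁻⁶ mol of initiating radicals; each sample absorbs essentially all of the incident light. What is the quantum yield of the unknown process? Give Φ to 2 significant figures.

Φ = 0.74

Photons absorbed by the actinometer: 8.68×10⁻⁷ / 0.193 = 4.497×10⁻⁶ mol.
Φ(unknown) = 3.33×10⁻⁶ / 4.497×10⁻⁶ = 0.74.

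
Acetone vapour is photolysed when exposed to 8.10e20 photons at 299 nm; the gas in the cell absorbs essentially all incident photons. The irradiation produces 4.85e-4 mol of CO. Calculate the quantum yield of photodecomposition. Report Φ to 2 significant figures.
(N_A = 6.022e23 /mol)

Moles of photons: 8.10e20 / 6.022e23 = 0.001345 mol.
Φ = 4.85e-4 mol / 0.001345 mol photons = 0.36.

Φ = 0.36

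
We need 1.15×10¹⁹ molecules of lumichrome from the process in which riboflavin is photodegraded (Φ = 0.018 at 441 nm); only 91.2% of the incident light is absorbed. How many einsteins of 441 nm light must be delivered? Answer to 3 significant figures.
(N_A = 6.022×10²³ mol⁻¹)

0.00116 einstein

Product: 1.15×10¹⁹ / 6.022×10²³ = 1.910×10⁻⁵ mol.
Photons that must be absorbed: 1.910×10⁻⁵ / 0.018 = 0.001061 mol.
Incident photons needed: 0.001061 / 0.912 = 0.001163 mol.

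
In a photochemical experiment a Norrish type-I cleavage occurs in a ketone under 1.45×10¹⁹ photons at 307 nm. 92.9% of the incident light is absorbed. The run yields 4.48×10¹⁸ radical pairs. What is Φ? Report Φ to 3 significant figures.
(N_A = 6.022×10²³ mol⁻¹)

Φ = 0.333

Product: 4.48×10¹⁸ / 6.022×10²³ = 7.439×10⁻⁶ mol.
Moles of photons: 1.45×10¹⁹ / 6.022×10²³ = 2.408×10⁻⁵ mol.
Photons absorbed: 0.929 × 2.408×10⁻⁵ = 2.237×10⁻⁵ mol.
Φ = 7.439×10⁻⁶ mol / 2.237×10⁻⁵ mol photons = 0.333.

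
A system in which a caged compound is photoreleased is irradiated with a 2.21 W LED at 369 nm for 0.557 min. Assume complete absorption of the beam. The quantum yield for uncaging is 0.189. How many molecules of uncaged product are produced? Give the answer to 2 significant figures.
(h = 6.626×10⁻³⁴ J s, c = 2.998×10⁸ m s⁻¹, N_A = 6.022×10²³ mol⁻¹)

Photon energy at 369 nm: hc/λ = (6.626×10⁻³⁴)(2.998×10⁸)/(369×10⁻⁹) = 5.383×10⁻¹⁹ J.
Energy delivered: (2.21 W)(33.42 s) = 73.86 J.
Photons incident: 73.86 / 5.383×10⁻¹⁹ = 1.372×10²⁰, i.e. 1.372×10²⁰/6.022×10²³ = 2.278×10⁻⁴ mol.
Product: Φ × n_abs = 0.189 × 2.278×10⁻⁴ = 4.305×10⁻⁵ mol.
As a count: 4.305×10⁻⁵ × 6.022×10²³ = 2.6×10¹⁹.

2.6×10¹⁹ molecules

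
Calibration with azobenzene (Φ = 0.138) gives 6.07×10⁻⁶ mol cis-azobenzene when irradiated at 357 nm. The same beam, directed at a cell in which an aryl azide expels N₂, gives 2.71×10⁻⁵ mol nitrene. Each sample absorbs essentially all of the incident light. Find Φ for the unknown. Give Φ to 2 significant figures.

Φ = 0.62

Photons absorbed by the actinometer: 6.07×10⁻⁶ / 0.138 = 4.399×10⁻⁵ mol.
Φ(unknown) = 2.71×10⁻⁵ / 4.399×10⁻⁵ = 0.62.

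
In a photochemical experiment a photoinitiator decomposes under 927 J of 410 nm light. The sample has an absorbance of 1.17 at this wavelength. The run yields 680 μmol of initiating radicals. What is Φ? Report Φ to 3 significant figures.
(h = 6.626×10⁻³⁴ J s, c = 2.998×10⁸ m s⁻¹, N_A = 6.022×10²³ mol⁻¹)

Product: 680 μmol = 6.80×10⁻⁴ mol.
Photon energy at 410 nm: hc/λ = (6.626×10⁻³⁴)(2.998×10⁸)/(410×10⁻⁹) = 4.845×10⁻¹⁹ J.
Photons incident: 927 / 4.845×10⁻¹⁹ = 1.913×10²¹, i.e. 1.913×10²¹/6.022×10²³ = 0.003177 mol.
Fraction absorbed: 1 − 10^(−1.17) = 0.9324.
Photons absorbed: 0.9324 × 0.003177 = 0.002962 mol.
Φ = 6.80×10⁻⁴ mol / 0.002962 mol photons = 0.230.

Φ = 0.230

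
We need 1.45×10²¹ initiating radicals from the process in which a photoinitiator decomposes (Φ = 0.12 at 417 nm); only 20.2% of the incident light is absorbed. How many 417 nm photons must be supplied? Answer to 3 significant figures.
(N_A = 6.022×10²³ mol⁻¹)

5.98×10²² photons

Product: 1.45×10²¹ / 6.022×10²³ = 0.002408 mol.
Photons that must be absorbed: 0.002408 / 0.12 = 0.02007 mol.
Incident photons needed: 0.02007 / 0.202 = 0.09936 mol.
Photon count: 0.09936 × 6.022×10²³ = 5.98×10²².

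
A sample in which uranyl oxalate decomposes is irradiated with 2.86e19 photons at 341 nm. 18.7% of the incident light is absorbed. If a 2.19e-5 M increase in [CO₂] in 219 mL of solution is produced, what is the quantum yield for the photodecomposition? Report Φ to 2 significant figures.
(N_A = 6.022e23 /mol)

Φ = 0.54

Product: (2.19e-5 M)(0.219 L) = 4.796e-6 mol.
Moles of photons: 2.86e19 / 6.022e23 = 4.749e-5 mol.
Photons absorbed: 0.187 × 4.749e-5 = 8.881e-6 mol.
Φ = 4.796e-6 mol / 8.881e-6 mol photons = 0.54.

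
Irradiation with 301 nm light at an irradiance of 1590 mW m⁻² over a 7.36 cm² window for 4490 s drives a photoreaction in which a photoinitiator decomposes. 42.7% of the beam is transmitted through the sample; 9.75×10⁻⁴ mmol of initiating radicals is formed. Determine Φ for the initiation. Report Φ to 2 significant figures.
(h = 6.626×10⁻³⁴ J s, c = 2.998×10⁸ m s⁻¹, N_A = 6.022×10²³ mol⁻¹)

Product: 9.75×10⁻⁴ mmol = 9.75×10⁻⁷ mol.
Photon energy at 301 nm: hc/λ = (6.626×10⁻³⁴)(2.998×10⁸)/(301×10⁻⁹) = 6.600×10⁻¹⁹ J.
Energy delivered: (1590 mW m⁻²)(7.36×10⁻⁴ m²)(4490 s) = 5.254 J.
Photons incident: 5.254 / 6.600×10⁻¹⁹ = 7.961×10¹⁸, i.e. 7.961×10¹⁸/6.022×10²³ = 1.322×10⁻⁵ mol.
Fraction absorbed: 1 − 42.7/100 = 0.5730.
Photons absorbed: 0.5730 × 1.322×10⁻⁵ = 7.575×10⁻⁶ mol.
Φ = 9.75×10⁻⁷ mol / 7.575×10⁻⁶ mol photons = 0.13.

Φ = 0.13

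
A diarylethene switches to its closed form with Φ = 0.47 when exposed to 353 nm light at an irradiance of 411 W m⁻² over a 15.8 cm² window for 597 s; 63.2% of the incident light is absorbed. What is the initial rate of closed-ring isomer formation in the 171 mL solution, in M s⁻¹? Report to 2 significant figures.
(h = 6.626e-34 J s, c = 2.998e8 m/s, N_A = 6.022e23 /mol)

3.3e-6 M s⁻¹

Photon energy at 353 nm: hc/λ = (6.626e-34)(2.998e8)/(353e-9) = 5.627e-19 J.
Energy delivered: (411 W m⁻²)(15.8e-4 m²)(597 s) = 387.7 J.
Photons incident: 387.7 / 5.627e-19 = 6.890e20, i.e. 6.890e20/6.022e23 = 0.001144 mol.
Photons absorbed: 0.632 × 0.001144 = 7.230e-4 mol.
Product formed: 0.47 × 7.230e-4 = 3.398e-4 mol.
Rate: 3.398e-4 mol / (597 s × 0.171 L) = 3.3e-6 M s⁻¹.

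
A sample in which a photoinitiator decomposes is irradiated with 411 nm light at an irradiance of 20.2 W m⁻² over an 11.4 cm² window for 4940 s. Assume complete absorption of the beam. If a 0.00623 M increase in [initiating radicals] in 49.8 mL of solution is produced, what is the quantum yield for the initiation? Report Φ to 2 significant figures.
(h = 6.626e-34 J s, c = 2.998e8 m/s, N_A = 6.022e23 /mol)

Φ = 0.79

Product: (0.00623 M)(0.0498 L) = 3.103e-4 mol.
Photon energy at 411 nm: hc/λ = (6.626e-34)(2.998e8)/(411e-9) = 4.833e-19 J.
Energy delivered: (20.2 W m⁻²)(11.4e-4 m²)(4940 s) = 113.8 J.
Photons incident: 113.8 / 4.833e-19 = 2.355e20, i.e. 2.355e20/6.022e23 = 3.911e-4 mol.
Φ = 3.103e-4 mol / 3.911e-4 mol photons = 0.79.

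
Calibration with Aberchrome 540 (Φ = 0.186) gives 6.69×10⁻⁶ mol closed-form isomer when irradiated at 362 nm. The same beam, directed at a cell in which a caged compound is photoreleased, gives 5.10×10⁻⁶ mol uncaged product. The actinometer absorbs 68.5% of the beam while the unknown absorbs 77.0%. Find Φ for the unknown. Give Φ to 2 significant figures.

Photons absorbed by the actinometer: 6.69×10⁻⁶ / 0.186 = 3.597×10⁻⁵ mol.
Incident flux: 3.597×10⁻⁵ / 0.685 = 5.251×10⁻⁵ einstein.
Absorbed by unknown: 0.770 × 5.251×10⁻⁵ = 4.043×10⁻⁵ mol.
Φ(unknown) = 5.10×10⁻⁶ / 4.043×10⁻⁵ = 0.13.

Φ = 0.13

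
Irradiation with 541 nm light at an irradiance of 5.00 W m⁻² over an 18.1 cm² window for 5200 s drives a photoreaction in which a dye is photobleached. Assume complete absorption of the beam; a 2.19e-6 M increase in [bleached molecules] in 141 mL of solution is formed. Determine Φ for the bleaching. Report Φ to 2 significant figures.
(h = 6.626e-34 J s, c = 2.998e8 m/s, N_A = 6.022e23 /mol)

Product: (2.19e-6 M)(0.141 L) = 3.088e-7 mol.
Photon energy at 541 nm: hc/λ = (6.626e-34)(2.998e8)/(541e-9) = 3.672e-19 J.
Energy delivered: (5.00 W m⁻²)(18.1e-4 m²)(5200 s) = 47.06 J.
Photons incident: 47.06 / 3.672e-19 = 1.282e20, i.e. 1.282e20/6.022e23 = 2.129e-4 mol.
Φ = 3.088e-7 mol / 2.129e-4 mol photons = 0.0015.

Φ = 0.0015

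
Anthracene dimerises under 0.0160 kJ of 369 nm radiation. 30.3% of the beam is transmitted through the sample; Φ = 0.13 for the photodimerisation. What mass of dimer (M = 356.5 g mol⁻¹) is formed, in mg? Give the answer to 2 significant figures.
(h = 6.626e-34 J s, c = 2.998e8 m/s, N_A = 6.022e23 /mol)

Photon energy at 369 nm: hc/λ = (6.626e-34)(2.998e8)/(369e-9) = 5.383e-19 J.
Incident energy: 0.0160 kJ = 16.0 J.
Photons incident: 16.0 / 5.383e-19 = 2.972e19, i.e. 2.972e19/6.022e23 = 4.935e-5 mol.
Fraction absorbed: 1 − 30.3/100 = 0.6970.
Photons absorbed: 0.6970 × 4.935e-5 = 3.440e-5 mol.
Product: Φ × n_abs = 0.13 × 3.440e-5 = 4.472e-6 mol.
Mass: 4.472e-6 × 356.5 = 0.001594 g = 1.6 mg.

1.6 mg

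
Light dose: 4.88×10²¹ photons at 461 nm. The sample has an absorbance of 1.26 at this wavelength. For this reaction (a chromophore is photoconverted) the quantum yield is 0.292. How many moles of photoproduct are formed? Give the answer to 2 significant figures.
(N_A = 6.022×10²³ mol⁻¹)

Moles of photons: 4.88×10²¹ / 6.022×10²³ = 0.008104 mol.
Fraction absorbed: 1 − 10^(−1.26) = 0.9450.
Photons absorbed: 0.9450 × 0.008104 = 0.007658 mol.
Product: Φ × n_abs = 0.292 × 0.007658 = 0.002236 mol.

0.0022 mol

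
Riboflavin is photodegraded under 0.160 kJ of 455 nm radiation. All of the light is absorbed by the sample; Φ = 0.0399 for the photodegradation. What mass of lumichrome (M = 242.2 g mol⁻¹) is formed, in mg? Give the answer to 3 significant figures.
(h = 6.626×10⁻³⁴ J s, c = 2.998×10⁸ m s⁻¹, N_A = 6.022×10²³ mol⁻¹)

Photon energy at 455 nm: hc/λ = (6.626×10⁻³⁴)(2.998×10⁸)/(455×10⁻⁹) = 4.366×10⁻¹⁹ J.
Incident energy: 0.160 kJ = 160 J.
Photons incident: 160 / 4.366×10⁻¹⁹ = 3.665×10²⁰, i.e. 3.665×10²⁰/6.022×10²³ = 6.086×10⁻⁴ mol.
Product: Φ × n_abs = 0.0399 × 6.086×10⁻⁴ = 2.428×10⁻⁵ mol.
Mass: 2.428×10⁻⁵ × 242.2 = 0.005881 g = 5.88 mg.

5.88 mg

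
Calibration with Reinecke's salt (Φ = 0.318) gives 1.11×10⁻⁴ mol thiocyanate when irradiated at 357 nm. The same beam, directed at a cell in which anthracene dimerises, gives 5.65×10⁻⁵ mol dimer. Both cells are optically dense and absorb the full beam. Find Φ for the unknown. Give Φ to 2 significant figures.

Φ = 0.16

Photons absorbed by the actinometer: 1.11×10⁻⁴ / 0.318 = 3.491×10⁻⁴ mol.
Φ(unknown) = 5.65×10⁻⁵ / 3.491×10⁻⁴ = 0.16.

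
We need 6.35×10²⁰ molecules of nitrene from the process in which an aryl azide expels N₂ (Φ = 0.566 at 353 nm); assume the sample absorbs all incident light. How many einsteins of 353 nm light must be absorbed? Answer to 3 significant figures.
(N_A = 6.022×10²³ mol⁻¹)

Product: 6.35×10²⁰ / 6.022×10²³ = 0.001054 mol.
Photons that must be absorbed: 0.001054 / 0.566 = 0.001862 mol.

0.00186 einstein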